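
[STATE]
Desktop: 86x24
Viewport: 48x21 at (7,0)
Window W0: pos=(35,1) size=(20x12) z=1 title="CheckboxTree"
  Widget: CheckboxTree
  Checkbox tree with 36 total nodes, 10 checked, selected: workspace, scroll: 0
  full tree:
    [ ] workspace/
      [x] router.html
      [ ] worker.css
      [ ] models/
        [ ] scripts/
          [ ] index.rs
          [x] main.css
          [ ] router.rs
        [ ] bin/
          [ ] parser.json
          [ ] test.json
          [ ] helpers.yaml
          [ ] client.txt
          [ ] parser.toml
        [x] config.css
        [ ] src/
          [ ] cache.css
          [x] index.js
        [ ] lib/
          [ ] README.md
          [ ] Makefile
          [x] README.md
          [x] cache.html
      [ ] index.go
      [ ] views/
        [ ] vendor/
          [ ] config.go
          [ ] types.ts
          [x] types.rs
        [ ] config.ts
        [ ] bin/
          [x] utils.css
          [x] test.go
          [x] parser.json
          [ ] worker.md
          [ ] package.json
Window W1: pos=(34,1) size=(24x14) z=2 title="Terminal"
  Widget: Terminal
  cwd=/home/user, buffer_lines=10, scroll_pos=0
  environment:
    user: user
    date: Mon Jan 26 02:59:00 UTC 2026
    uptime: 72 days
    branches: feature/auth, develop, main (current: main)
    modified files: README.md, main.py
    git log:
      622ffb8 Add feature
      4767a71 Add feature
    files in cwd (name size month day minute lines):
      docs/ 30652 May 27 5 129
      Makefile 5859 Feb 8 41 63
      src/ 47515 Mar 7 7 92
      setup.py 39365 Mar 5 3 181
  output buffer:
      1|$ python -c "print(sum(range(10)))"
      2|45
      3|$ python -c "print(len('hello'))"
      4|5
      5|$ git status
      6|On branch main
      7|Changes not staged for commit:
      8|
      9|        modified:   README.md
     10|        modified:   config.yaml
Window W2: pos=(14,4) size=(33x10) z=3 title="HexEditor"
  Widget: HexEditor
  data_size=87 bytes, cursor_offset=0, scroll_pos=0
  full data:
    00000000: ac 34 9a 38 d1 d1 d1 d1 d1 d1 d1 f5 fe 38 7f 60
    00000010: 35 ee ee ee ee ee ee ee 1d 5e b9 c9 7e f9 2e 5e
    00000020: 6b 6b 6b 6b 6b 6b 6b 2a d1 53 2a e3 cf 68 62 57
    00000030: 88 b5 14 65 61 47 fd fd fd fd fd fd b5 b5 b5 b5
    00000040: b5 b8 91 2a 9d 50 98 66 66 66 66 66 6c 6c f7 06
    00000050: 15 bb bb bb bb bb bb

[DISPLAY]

                                                
                           ┏━━━━━━━━━━━━━━━━━━━━
                           ┃ Terminal           
                           ┠────────────────────
       ┏━━━━━━━━━━━━━━━━━━━━━━━━━━━━━━━┓"print(s
       ┃ HexEditor                     ┃        
       ┠───────────────────────────────┨"print(l
       ┃00000000  AC 34 9a 38 d1 d1 d1 ┃        
       ┃00000010  35 ee ee ee ee ee ee ┃        
       ┃00000020  6b 6b 6b 6b 6b 6b 6b ┃in      
       ┃00000030  88 b5 14 65 61 47 fd ┃staged f
       ┃00000040  b5 b8 91 2a 9d 50 98 ┃        
       ┃00000050  15 bb bb bb bb bb bb ┃fied:   
       ┗━━━━━━━━━━━━━━━━━━━━━━━━━━━━━━━┛fied:   
                           ┗━━━━━━━━━━━━━━━━━━━━
                                                
                                                
                                                
                                                
                                                
                                                


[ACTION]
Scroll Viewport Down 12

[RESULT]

                           ┠────────────────────
       ┏━━━━━━━━━━━━━━━━━━━━━━━━━━━━━━━┓"print(s
       ┃ HexEditor                     ┃        
       ┠───────────────────────────────┨"print(l
       ┃00000000  AC 34 9a 38 d1 d1 d1 ┃        
       ┃00000010  35 ee ee ee ee ee ee ┃        
       ┃00000020  6b 6b 6b 6b 6b 6b 6b ┃in      
       ┃00000030  88 b5 14 65 61 47 fd ┃staged f
       ┃00000040  b5 b8 91 2a 9d 50 98 ┃        
       ┃00000050  15 bb bb bb bb bb bb ┃fied:   
       ┗━━━━━━━━━━━━━━━━━━━━━━━━━━━━━━━┛fied:   
                           ┗━━━━━━━━━━━━━━━━━━━━
                                                
                                                
                                                
                                                
                                                
                                                
                                                
                                                
                                                


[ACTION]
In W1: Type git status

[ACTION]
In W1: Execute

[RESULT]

                           ┠────────────────────
       ┏━━━━━━━━━━━━━━━━━━━━━━━━━━━━━━━┓        
       ┃ HexEditor                     ┃fied:   
       ┠───────────────────────────────┨fied:   
       ┃00000000  AC 34 9a 38 d1 d1 d1 ┃        
       ┃00000010  35 ee ee ee ee ee ee ┃in      
       ┃00000020  6b 6b 6b 6b 6b 6b 6b ┃staged f
       ┃00000030  88 b5 14 65 61 47 fd ┃        
       ┃00000040  b5 b8 91 2a 9d 50 98 ┃fied:   
       ┃00000050  15 bb bb bb bb bb bb ┃fied:   
       ┗━━━━━━━━━━━━━━━━━━━━━━━━━━━━━━━┛        
                           ┗━━━━━━━━━━━━━━━━━━━━
                                                
                                                
                                                
                                                
                                                
                                                
                                                
                                                
                                                


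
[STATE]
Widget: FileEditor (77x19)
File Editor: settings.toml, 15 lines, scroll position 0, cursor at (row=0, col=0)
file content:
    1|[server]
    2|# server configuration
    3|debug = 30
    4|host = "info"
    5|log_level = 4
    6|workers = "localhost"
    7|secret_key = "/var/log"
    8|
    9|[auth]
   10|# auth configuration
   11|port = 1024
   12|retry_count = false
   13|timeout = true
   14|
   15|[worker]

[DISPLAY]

█server]                                                                    ▲
# server configuration                                                      █
debug = 30                                                                  ░
host = "info"                                                               ░
log_level = 4                                                               ░
workers = "localhost"                                                       ░
secret_key = "/var/log"                                                     ░
                                                                            ░
[auth]                                                                      ░
# auth configuration                                                        ░
port = 1024                                                                 ░
retry_count = false                                                         ░
timeout = true                                                              ░
                                                                            ░
[worker]                                                                    ░
                                                                            ░
                                                                            ░
                                                                            ░
                                                                            ▼


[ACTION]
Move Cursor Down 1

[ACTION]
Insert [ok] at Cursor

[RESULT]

[server]                                                                    ▲
ok█ server configuration                                                    █
debug = 30                                                                  ░
host = "info"                                                               ░
log_level = 4                                                               ░
workers = "localhost"                                                       ░
secret_key = "/var/log"                                                     ░
                                                                            ░
[auth]                                                                      ░
# auth configuration                                                        ░
port = 1024                                                                 ░
retry_count = false                                                         ░
timeout = true                                                              ░
                                                                            ░
[worker]                                                                    ░
                                                                            ░
                                                                            ░
                                                                            ░
                                                                            ▼


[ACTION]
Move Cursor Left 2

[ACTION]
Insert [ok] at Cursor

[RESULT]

[server]                                                                    ▲
ok█k# server configuration                                                  █
debug = 30                                                                  ░
host = "info"                                                               ░
log_level = 4                                                               ░
workers = "localhost"                                                       ░
secret_key = "/var/log"                                                     ░
                                                                            ░
[auth]                                                                      ░
# auth configuration                                                        ░
port = 1024                                                                 ░
retry_count = false                                                         ░
timeout = true                                                              ░
                                                                            ░
[worker]                                                                    ░
                                                                            ░
                                                                            ░
                                                                            ░
                                                                            ▼


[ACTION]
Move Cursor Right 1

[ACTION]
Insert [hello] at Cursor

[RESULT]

[server]                                                                    ▲
okohello█# server configuration                                             █
debug = 30                                                                  ░
host = "info"                                                               ░
log_level = 4                                                               ░
workers = "localhost"                                                       ░
secret_key = "/var/log"                                                     ░
                                                                            ░
[auth]                                                                      ░
# auth configuration                                                        ░
port = 1024                                                                 ░
retry_count = false                                                         ░
timeout = true                                                              ░
                                                                            ░
[worker]                                                                    ░
                                                                            ░
                                                                            ░
                                                                            ░
                                                                            ▼


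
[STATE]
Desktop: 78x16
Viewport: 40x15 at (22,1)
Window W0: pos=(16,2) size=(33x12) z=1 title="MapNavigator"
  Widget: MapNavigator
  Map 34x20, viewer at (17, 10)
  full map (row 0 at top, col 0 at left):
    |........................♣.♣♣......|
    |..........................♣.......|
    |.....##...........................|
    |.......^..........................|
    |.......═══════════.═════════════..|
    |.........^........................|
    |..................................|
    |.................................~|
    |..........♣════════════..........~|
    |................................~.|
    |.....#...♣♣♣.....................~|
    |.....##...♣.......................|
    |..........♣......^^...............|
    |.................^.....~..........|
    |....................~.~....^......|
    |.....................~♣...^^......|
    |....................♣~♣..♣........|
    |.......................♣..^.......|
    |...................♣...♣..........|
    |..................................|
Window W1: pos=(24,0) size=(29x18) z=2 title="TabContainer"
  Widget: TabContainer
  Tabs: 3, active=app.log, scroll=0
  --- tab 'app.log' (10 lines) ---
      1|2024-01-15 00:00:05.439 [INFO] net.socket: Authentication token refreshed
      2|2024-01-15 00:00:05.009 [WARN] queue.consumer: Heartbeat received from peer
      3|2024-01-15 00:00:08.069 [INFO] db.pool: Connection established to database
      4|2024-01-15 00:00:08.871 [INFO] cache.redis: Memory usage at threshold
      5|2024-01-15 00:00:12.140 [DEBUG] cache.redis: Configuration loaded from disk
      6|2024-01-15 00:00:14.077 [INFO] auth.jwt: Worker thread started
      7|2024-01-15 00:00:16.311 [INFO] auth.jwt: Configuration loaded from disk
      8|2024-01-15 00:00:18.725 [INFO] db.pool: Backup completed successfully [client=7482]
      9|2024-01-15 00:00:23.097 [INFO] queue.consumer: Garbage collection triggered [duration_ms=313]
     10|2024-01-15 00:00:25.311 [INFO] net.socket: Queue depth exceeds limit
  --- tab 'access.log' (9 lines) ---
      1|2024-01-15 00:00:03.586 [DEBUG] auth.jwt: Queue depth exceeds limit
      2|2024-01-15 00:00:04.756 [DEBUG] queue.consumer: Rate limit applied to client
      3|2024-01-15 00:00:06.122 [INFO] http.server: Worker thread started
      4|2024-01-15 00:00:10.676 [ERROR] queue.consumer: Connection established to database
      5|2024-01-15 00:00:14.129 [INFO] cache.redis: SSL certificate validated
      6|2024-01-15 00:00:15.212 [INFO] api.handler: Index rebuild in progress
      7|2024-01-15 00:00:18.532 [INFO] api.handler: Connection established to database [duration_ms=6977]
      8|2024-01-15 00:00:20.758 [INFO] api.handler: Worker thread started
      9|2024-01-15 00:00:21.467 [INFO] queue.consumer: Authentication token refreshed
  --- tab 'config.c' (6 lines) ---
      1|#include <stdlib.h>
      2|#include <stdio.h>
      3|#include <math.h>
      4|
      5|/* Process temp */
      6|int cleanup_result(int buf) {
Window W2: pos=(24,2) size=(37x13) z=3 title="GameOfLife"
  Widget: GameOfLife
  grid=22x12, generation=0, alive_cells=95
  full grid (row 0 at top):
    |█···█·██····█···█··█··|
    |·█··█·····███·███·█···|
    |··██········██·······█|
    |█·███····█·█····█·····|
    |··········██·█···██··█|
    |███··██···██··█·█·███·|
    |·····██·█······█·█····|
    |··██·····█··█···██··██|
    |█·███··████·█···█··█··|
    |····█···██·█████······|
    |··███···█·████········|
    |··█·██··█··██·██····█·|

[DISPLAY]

  ┃ TabContainer              ┃         
━━┏━━━━━━━━━━━━━━━━━━━━━━━━━━━━━━━━━━━┓ 
av┃ GameOfLife                        ┃ 
──┠───────────────────────────────────┨ 
..┃Gen: 0                             ┃ 
..┃··██········██·······█             ┃ 
..┃█·███····█·█····█·····             ┃ 
..┃··········██·█···██··█             ┃ 
..┃███··██···██··█·█·███·             ┃ 
..┃·····██·█······█·█····             ┃ 
..┃··██·····█··█···██··██             ┃ 
..┃█·███··████·█···█··█··             ┃ 
━━┃····█···██·█████······             ┃ 
  ┗━━━━━━━━━━━━━━━━━━━━━━━━━━━━━━━━━━━┛ 
  ┃                           ┃         


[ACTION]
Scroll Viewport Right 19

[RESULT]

              ┃                         
━━━━━━━━━━━━━━━━━━━━━━┓                 
                      ┃                 
──────────────────────┨                 
                      ┃                 
█·······█             ┃                 
···█·····             ┃                 
█···██··█             ┃                 
·█·█·███·             ┃                 
··█·█····             ┃                 
···██··██             ┃                 
···█··█··             ┃                 
███······             ┃                 
━━━━━━━━━━━━━━━━━━━━━━┛                 
              ┃                         


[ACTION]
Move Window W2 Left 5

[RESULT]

              ┃                         
━━━━━━━━━━━━━━━━━┓                      
                 ┃                      
─────────────────┨                      
                 ┃                      
···█             ┃                      
····             ┃                      
█··█             ┃                      
███·             ┃                      
····             ┃                      
··██             ┃                      
·█··             ┃                      
····             ┃                      
━━━━━━━━━━━━━━━━━┛                      
              ┃                         


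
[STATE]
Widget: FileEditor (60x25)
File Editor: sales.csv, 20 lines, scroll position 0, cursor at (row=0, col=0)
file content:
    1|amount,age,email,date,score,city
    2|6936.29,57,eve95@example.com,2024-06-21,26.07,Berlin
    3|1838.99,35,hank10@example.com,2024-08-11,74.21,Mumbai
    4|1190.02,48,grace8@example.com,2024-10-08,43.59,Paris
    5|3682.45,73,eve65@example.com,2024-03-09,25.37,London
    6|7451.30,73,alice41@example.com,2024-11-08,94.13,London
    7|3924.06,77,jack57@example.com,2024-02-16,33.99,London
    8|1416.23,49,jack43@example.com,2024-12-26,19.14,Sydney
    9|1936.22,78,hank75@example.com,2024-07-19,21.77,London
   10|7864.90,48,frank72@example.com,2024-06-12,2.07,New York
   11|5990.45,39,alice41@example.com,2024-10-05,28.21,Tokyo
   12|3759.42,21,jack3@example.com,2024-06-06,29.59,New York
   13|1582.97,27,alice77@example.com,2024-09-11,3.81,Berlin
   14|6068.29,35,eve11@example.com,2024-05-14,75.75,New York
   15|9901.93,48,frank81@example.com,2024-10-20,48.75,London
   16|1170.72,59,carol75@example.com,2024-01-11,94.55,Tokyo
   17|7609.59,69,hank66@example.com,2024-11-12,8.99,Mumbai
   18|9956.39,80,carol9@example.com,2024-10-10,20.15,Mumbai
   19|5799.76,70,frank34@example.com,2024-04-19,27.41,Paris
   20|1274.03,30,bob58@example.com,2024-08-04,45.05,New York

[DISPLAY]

█mount,age,email,date,score,city                           ▲
6936.29,57,eve95@example.com,2024-06-21,26.07,Berlin       █
1838.99,35,hank10@example.com,2024-08-11,74.21,Mumbai      ░
1190.02,48,grace8@example.com,2024-10-08,43.59,Paris       ░
3682.45,73,eve65@example.com,2024-03-09,25.37,London       ░
7451.30,73,alice41@example.com,2024-11-08,94.13,London     ░
3924.06,77,jack57@example.com,2024-02-16,33.99,London      ░
1416.23,49,jack43@example.com,2024-12-26,19.14,Sydney      ░
1936.22,78,hank75@example.com,2024-07-19,21.77,London      ░
7864.90,48,frank72@example.com,2024-06-12,2.07,New York    ░
5990.45,39,alice41@example.com,2024-10-05,28.21,Tokyo      ░
3759.42,21,jack3@example.com,2024-06-06,29.59,New York     ░
1582.97,27,alice77@example.com,2024-09-11,3.81,Berlin      ░
6068.29,35,eve11@example.com,2024-05-14,75.75,New York     ░
9901.93,48,frank81@example.com,2024-10-20,48.75,London     ░
1170.72,59,carol75@example.com,2024-01-11,94.55,Tokyo      ░
7609.59,69,hank66@example.com,2024-11-12,8.99,Mumbai       ░
9956.39,80,carol9@example.com,2024-10-10,20.15,Mumbai      ░
5799.76,70,frank34@example.com,2024-04-19,27.41,Paris      ░
1274.03,30,bob58@example.com,2024-08-04,45.05,New York     ░
                                                           ░
                                                           ░
                                                           ░
                                                           ░
                                                           ▼


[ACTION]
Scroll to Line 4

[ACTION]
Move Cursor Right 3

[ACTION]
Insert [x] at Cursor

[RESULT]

amox█nt,age,email,date,score,city                          ▲
6936.29,57,eve95@example.com,2024-06-21,26.07,Berlin       █
1838.99,35,hank10@example.com,2024-08-11,74.21,Mumbai      ░
1190.02,48,grace8@example.com,2024-10-08,43.59,Paris       ░
3682.45,73,eve65@example.com,2024-03-09,25.37,London       ░
7451.30,73,alice41@example.com,2024-11-08,94.13,London     ░
3924.06,77,jack57@example.com,2024-02-16,33.99,London      ░
1416.23,49,jack43@example.com,2024-12-26,19.14,Sydney      ░
1936.22,78,hank75@example.com,2024-07-19,21.77,London      ░
7864.90,48,frank72@example.com,2024-06-12,2.07,New York    ░
5990.45,39,alice41@example.com,2024-10-05,28.21,Tokyo      ░
3759.42,21,jack3@example.com,2024-06-06,29.59,New York     ░
1582.97,27,alice77@example.com,2024-09-11,3.81,Berlin      ░
6068.29,35,eve11@example.com,2024-05-14,75.75,New York     ░
9901.93,48,frank81@example.com,2024-10-20,48.75,London     ░
1170.72,59,carol75@example.com,2024-01-11,94.55,Tokyo      ░
7609.59,69,hank66@example.com,2024-11-12,8.99,Mumbai       ░
9956.39,80,carol9@example.com,2024-10-10,20.15,Mumbai      ░
5799.76,70,frank34@example.com,2024-04-19,27.41,Paris      ░
1274.03,30,bob58@example.com,2024-08-04,45.05,New York     ░
                                                           ░
                                                           ░
                                                           ░
                                                           ░
                                                           ▼


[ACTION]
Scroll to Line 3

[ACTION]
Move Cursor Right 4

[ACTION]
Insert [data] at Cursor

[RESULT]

amoxunt,data█ge,email,date,score,city                      ▲
6936.29,57,eve95@example.com,2024-06-21,26.07,Berlin       █
1838.99,35,hank10@example.com,2024-08-11,74.21,Mumbai      ░
1190.02,48,grace8@example.com,2024-10-08,43.59,Paris       ░
3682.45,73,eve65@example.com,2024-03-09,25.37,London       ░
7451.30,73,alice41@example.com,2024-11-08,94.13,London     ░
3924.06,77,jack57@example.com,2024-02-16,33.99,London      ░
1416.23,49,jack43@example.com,2024-12-26,19.14,Sydney      ░
1936.22,78,hank75@example.com,2024-07-19,21.77,London      ░
7864.90,48,frank72@example.com,2024-06-12,2.07,New York    ░
5990.45,39,alice41@example.com,2024-10-05,28.21,Tokyo      ░
3759.42,21,jack3@example.com,2024-06-06,29.59,New York     ░
1582.97,27,alice77@example.com,2024-09-11,3.81,Berlin      ░
6068.29,35,eve11@example.com,2024-05-14,75.75,New York     ░
9901.93,48,frank81@example.com,2024-10-20,48.75,London     ░
1170.72,59,carol75@example.com,2024-01-11,94.55,Tokyo      ░
7609.59,69,hank66@example.com,2024-11-12,8.99,Mumbai       ░
9956.39,80,carol9@example.com,2024-10-10,20.15,Mumbai      ░
5799.76,70,frank34@example.com,2024-04-19,27.41,Paris      ░
1274.03,30,bob58@example.com,2024-08-04,45.05,New York     ░
                                                           ░
                                                           ░
                                                           ░
                                                           ░
                                                           ▼


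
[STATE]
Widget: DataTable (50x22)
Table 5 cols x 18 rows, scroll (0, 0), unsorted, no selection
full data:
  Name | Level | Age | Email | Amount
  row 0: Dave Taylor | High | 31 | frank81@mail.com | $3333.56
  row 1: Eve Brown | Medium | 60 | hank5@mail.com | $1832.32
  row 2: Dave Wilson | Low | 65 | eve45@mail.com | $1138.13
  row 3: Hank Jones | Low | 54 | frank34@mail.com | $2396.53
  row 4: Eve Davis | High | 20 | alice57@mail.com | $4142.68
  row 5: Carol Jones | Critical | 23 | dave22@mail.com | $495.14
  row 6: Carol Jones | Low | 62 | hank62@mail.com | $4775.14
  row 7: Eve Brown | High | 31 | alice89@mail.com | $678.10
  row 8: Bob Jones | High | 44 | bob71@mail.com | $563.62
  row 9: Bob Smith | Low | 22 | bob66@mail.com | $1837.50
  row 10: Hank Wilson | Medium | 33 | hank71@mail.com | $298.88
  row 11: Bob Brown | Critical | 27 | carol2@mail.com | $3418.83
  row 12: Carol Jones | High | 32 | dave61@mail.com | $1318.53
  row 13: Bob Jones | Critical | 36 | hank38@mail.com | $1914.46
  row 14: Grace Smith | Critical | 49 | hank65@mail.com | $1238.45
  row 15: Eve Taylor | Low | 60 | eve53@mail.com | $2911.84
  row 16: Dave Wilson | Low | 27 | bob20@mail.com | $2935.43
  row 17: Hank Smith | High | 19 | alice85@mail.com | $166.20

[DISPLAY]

Name       │Level   │Age│Email           │Amount  
───────────┼────────┼───┼────────────────┼────────
Dave Taylor│High    │31 │frank81@mail.com│$3333.56
Eve Brown  │Medium  │60 │hank5@mail.com  │$1832.32
Dave Wilson│Low     │65 │eve45@mail.com  │$1138.13
Hank Jones │Low     │54 │frank34@mail.com│$2396.53
Eve Davis  │High    │20 │alice57@mail.com│$4142.68
Carol Jones│Critical│23 │dave22@mail.com │$495.14 
Carol Jones│Low     │62 │hank62@mail.com │$4775.14
Eve Brown  │High    │31 │alice89@mail.com│$678.10 
Bob Jones  │High    │44 │bob71@mail.com  │$563.62 
Bob Smith  │Low     │22 │bob66@mail.com  │$1837.50
Hank Wilson│Medium  │33 │hank71@mail.com │$298.88 
Bob Brown  │Critical│27 │carol2@mail.com │$3418.83
Carol Jones│High    │32 │dave61@mail.com │$1318.53
Bob Jones  │Critical│36 │hank38@mail.com │$1914.46
Grace Smith│Critical│49 │hank65@mail.com │$1238.45
Eve Taylor │Low     │60 │eve53@mail.com  │$2911.84
Dave Wilson│Low     │27 │bob20@mail.com  │$2935.43
Hank Smith │High    │19 │alice85@mail.com│$166.20 
                                                  
                                                  


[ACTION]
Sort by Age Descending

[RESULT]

Name       │Level   │Ag▼│Email           │Amount  
───────────┼────────┼───┼────────────────┼────────
Dave Wilson│Low     │65 │eve45@mail.com  │$1138.13
Carol Jones│Low     │62 │hank62@mail.com │$4775.14
Eve Brown  │Medium  │60 │hank5@mail.com  │$1832.32
Eve Taylor │Low     │60 │eve53@mail.com  │$2911.84
Hank Jones │Low     │54 │frank34@mail.com│$2396.53
Grace Smith│Critical│49 │hank65@mail.com │$1238.45
Bob Jones  │High    │44 │bob71@mail.com  │$563.62 
Bob Jones  │Critical│36 │hank38@mail.com │$1914.46
Hank Wilson│Medium  │33 │hank71@mail.com │$298.88 
Carol Jones│High    │32 │dave61@mail.com │$1318.53
Dave Taylor│High    │31 │frank81@mail.com│$3333.56
Eve Brown  │High    │31 │alice89@mail.com│$678.10 
Bob Brown  │Critical│27 │carol2@mail.com │$3418.83
Dave Wilson│Low     │27 │bob20@mail.com  │$2935.43
Carol Jones│Critical│23 │dave22@mail.com │$495.14 
Bob Smith  │Low     │22 │bob66@mail.com  │$1837.50
Eve Davis  │High    │20 │alice57@mail.com│$4142.68
Hank Smith │High    │19 │alice85@mail.com│$166.20 
                                                  
                                                  


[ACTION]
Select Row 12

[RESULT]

Name       │Level   │Ag▼│Email           │Amount  
───────────┼────────┼───┼────────────────┼────────
Dave Wilson│Low     │65 │eve45@mail.com  │$1138.13
Carol Jones│Low     │62 │hank62@mail.com │$4775.14
Eve Brown  │Medium  │60 │hank5@mail.com  │$1832.32
Eve Taylor │Low     │60 │eve53@mail.com  │$2911.84
Hank Jones │Low     │54 │frank34@mail.com│$2396.53
Grace Smith│Critical│49 │hank65@mail.com │$1238.45
Bob Jones  │High    │44 │bob71@mail.com  │$563.62 
Bob Jones  │Critical│36 │hank38@mail.com │$1914.46
Hank Wilson│Medium  │33 │hank71@mail.com │$298.88 
Carol Jones│High    │32 │dave61@mail.com │$1318.53
Dave Taylor│High    │31 │frank81@mail.com│$3333.56
Eve Brown  │High    │31 │alice89@mail.com│$678.10 
>ob Brown  │Critical│27 │carol2@mail.com │$3418.83
Dave Wilson│Low     │27 │bob20@mail.com  │$2935.43
Carol Jones│Critical│23 │dave22@mail.com │$495.14 
Bob Smith  │Low     │22 │bob66@mail.com  │$1837.50
Eve Davis  │High    │20 │alice57@mail.com│$4142.68
Hank Smith │High    │19 │alice85@mail.com│$166.20 
                                                  
                                                  


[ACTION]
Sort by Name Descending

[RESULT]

Name      ▼│Level   │Age│Email           │Amount  
───────────┼────────┼───┼────────────────┼────────
Hank Wilson│Medium  │33 │hank71@mail.com │$298.88 
Hank Smith │High    │19 │alice85@mail.com│$166.20 
Hank Jones │Low     │54 │frank34@mail.com│$2396.53
Grace Smith│Critical│49 │hank65@mail.com │$1238.45
Eve Taylor │Low     │60 │eve53@mail.com  │$2911.84
Eve Davis  │High    │20 │alice57@mail.com│$4142.68
Eve Brown  │Medium  │60 │hank5@mail.com  │$1832.32
Eve Brown  │High    │31 │alice89@mail.com│$678.10 
Dave Wilson│Low     │65 │eve45@mail.com  │$1138.13
Dave Wilson│Low     │27 │bob20@mail.com  │$2935.43
Dave Taylor│High    │31 │frank81@mail.com│$3333.56
Carol Jones│Low     │62 │hank62@mail.com │$4775.14
>arol Jones│High    │32 │dave61@mail.com │$1318.53
Carol Jones│Critical│23 │dave22@mail.com │$495.14 
Bob Smith  │Low     │22 │bob66@mail.com  │$1837.50
Bob Jones  │High    │44 │bob71@mail.com  │$563.62 
Bob Jones  │Critical│36 │hank38@mail.com │$1914.46
Bob Brown  │Critical│27 │carol2@mail.com │$3418.83
                                                  
                                                  


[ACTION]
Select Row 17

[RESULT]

Name      ▼│Level   │Age│Email           │Amount  
───────────┼────────┼───┼────────────────┼────────
Hank Wilson│Medium  │33 │hank71@mail.com │$298.88 
Hank Smith │High    │19 │alice85@mail.com│$166.20 
Hank Jones │Low     │54 │frank34@mail.com│$2396.53
Grace Smith│Critical│49 │hank65@mail.com │$1238.45
Eve Taylor │Low     │60 │eve53@mail.com  │$2911.84
Eve Davis  │High    │20 │alice57@mail.com│$4142.68
Eve Brown  │Medium  │60 │hank5@mail.com  │$1832.32
Eve Brown  │High    │31 │alice89@mail.com│$678.10 
Dave Wilson│Low     │65 │eve45@mail.com  │$1138.13
Dave Wilson│Low     │27 │bob20@mail.com  │$2935.43
Dave Taylor│High    │31 │frank81@mail.com│$3333.56
Carol Jones│Low     │62 │hank62@mail.com │$4775.14
Carol Jones│High    │32 │dave61@mail.com │$1318.53
Carol Jones│Critical│23 │dave22@mail.com │$495.14 
Bob Smith  │Low     │22 │bob66@mail.com  │$1837.50
Bob Jones  │High    │44 │bob71@mail.com  │$563.62 
Bob Jones  │Critical│36 │hank38@mail.com │$1914.46
>ob Brown  │Critical│27 │carol2@mail.com │$3418.83
                                                  
                                                  


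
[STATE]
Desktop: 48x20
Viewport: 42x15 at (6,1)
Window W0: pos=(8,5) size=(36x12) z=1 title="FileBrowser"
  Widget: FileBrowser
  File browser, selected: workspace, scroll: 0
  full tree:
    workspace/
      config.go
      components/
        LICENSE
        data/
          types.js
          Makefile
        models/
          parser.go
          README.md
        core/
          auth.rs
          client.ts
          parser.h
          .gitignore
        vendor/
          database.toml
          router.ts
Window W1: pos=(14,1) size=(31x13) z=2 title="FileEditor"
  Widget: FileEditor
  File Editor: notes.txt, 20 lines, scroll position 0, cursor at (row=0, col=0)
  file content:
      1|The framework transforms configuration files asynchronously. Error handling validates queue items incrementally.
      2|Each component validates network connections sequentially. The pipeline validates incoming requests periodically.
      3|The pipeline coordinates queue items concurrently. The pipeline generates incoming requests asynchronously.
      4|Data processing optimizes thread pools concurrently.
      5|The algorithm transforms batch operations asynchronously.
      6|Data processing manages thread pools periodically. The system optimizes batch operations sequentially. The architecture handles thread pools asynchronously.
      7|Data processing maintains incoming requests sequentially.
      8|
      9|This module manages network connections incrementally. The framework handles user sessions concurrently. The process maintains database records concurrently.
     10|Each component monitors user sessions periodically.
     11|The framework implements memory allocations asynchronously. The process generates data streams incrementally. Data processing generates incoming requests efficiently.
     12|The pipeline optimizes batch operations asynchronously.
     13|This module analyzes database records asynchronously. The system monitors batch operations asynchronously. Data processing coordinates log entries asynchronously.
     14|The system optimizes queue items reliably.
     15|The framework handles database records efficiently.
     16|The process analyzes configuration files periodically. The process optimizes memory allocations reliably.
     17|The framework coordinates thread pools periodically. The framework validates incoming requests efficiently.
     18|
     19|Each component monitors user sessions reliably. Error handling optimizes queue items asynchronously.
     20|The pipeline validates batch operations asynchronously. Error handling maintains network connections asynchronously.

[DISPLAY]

        ┏━━━━━━━━━━━━━━━━━━━━━━━━━━━━━┓   
        ┃ FileEditor                  ┃   
        ┠─────────────────────────────┨   
        ┃█he framework transforms con▲┃   
  ┏━━━━━┃Each component validates net█┃   
  ┃ File┃The pipeline coordinates que░┃   
  ┠─────┃Data processing optimizes th░┃   
  ┃> [-]┃The algorithm transforms bat░┃   
  ┃    c┃Data processing manages thre░┃   
  ┃    [┃Data processing maintains in░┃   
  ┃     ┃                            ░┃   
  ┃     ┃This module manages network ▼┃   
  ┃     ┗━━━━━━━━━━━━━━━━━━━━━━━━━━━━━┛   
  ┃                                  ┃    
  ┃                                  ┃    


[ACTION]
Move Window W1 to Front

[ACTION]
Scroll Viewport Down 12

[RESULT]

  ┏━━━━━┃Each component validates net█┃   
  ┃ File┃The pipeline coordinates que░┃   
  ┠─────┃Data processing optimizes th░┃   
  ┃> [-]┃The algorithm transforms bat░┃   
  ┃    c┃Data processing manages thre░┃   
  ┃    [┃Data processing maintains in░┃   
  ┃     ┃                            ░┃   
  ┃     ┃This module manages network ▼┃   
  ┃     ┗━━━━━━━━━━━━━━━━━━━━━━━━━━━━━┛   
  ┃                                  ┃    
  ┃                                  ┃    
  ┗━━━━━━━━━━━━━━━━━━━━━━━━━━━━━━━━━━┛    
                                          
                                          
                                          


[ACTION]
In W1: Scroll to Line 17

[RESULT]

  ┏━━━━━┃This module analyzes databas░┃   
  ┃ File┃The system optimizes queue i░┃   
  ┠─────┃The framework handles databa░┃   
  ┃> [-]┃The process analyzes configu░┃   
  ┃    c┃The framework coordinates th░┃   
  ┃    [┃                            ░┃   
  ┃     ┃Each component monitors user█┃   
  ┃     ┃The pipeline validates batch▼┃   
  ┃     ┗━━━━━━━━━━━━━━━━━━━━━━━━━━━━━┛   
  ┃                                  ┃    
  ┃                                  ┃    
  ┗━━━━━━━━━━━━━━━━━━━━━━━━━━━━━━━━━━┛    
                                          
                                          
                                          


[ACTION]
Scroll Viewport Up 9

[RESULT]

                                          
        ┏━━━━━━━━━━━━━━━━━━━━━━━━━━━━━┓   
        ┃ FileEditor                  ┃   
        ┠─────────────────────────────┨   
        ┃The pipeline optimizes batch▲┃   
  ┏━━━━━┃This module analyzes databas░┃   
  ┃ File┃The system optimizes queue i░┃   
  ┠─────┃The framework handles databa░┃   
  ┃> [-]┃The process analyzes configu░┃   
  ┃    c┃The framework coordinates th░┃   
  ┃    [┃                            ░┃   
  ┃     ┃Each component monitors user█┃   
  ┃     ┃The pipeline validates batch▼┃   
  ┃     ┗━━━━━━━━━━━━━━━━━━━━━━━━━━━━━┛   
  ┃                                  ┃    
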